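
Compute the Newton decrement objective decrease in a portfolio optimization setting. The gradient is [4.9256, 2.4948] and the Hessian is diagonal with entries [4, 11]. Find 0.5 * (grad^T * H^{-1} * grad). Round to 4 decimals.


Step 1: H is diagonal, so H^(-1) * g = [1.2314, 0.2268].
Step 2: g^T H^(-1) g = sum_i g_i^2 / H_ii
  = (4.9256)^2/4 + (2.4948)^2/11
  = 6.0654 + 0.5658 = 6.6312
Step 3: Objective decrease = 0.5 * g^T H^(-1) g = 3.3156


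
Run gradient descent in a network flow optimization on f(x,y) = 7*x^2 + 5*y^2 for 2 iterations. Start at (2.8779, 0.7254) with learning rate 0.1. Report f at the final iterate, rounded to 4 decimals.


Gradient descent on f(x,y) = 7*x^2 + 5*y^2.
Starting point: (2.8779, 0.7254), alpha = 0.1
Step 1: grad_x = 2*7*2.8779 = 40.2906, grad_y = 2*5*0.7254 = 7.254
  x_1 = 2.8779 - 0.1*40.2906 = -1.1512
  y_1 = 0.7254 - 0.1*7.254 = 0.0
Step 2: grad_x = 2*7*-1.1512 = -16.1162, grad_y = 2*5*0.0 = 0.0
  x_2 = -1.1512 - 0.1*-16.1162 = 0.4605
  y_2 = 0.0 - 0.1*0.0 = 0.0
f(0.4605, 0.0) = 7*0.4605^2 + 5*0.0^2 = 1.4842


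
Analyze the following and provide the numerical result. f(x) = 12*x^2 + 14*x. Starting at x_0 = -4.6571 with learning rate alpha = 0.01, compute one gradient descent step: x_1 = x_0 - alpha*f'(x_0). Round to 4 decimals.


We compute the gradient at x_0 and apply the update.
f'(x) = 24*x + 14
f'(-4.6571) = 24*-4.6571 + 14 = -97.7704
x_1 = -4.6571 - 0.01*-97.7704 = -3.6794


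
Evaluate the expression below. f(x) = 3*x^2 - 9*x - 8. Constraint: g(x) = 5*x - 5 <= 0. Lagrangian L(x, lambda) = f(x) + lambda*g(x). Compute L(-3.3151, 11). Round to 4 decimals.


Step 1: Evaluate f(x).
f(-3.3151) = 3*(-3.3151)^2 - 9*(-3.3151) - 8 = 54.8056
Step 2: Evaluate g(x).
g(-3.3151) = 5*-3.3151 - 5 = -21.5755
Step 3: Compute Lagrangian.
L = 54.8056 + 11*-21.5755 = -182.5249


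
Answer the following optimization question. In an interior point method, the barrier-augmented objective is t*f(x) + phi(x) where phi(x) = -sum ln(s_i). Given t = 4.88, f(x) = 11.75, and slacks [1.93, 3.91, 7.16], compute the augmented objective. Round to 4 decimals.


Step 1: Compute log-barrier.
ln values: [0.6575, 1.3635, 1.9685]
phi = -(0.6575 + 1.3635 + 1.9685) = -3.9896
Step 2: Compute augmented objective.
t*f(x) = 4.88*11.75 = 57.34
Total = 57.34 - 3.9896 = 53.3504


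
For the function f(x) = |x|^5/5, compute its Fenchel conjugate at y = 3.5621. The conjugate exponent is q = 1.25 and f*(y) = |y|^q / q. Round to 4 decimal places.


The conjugate exponent q satisfies 1/p + 1/q = 1.
p = 5, so q = 5/(5 - 1) = 1.25
|y|^q = 3.5621^1.25 = 4.8936
f*(3.5621) = 4.8936 / 1.25 = 3.9149


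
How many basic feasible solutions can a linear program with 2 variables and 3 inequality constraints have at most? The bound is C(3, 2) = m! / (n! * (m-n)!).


Each vertex corresponds to some choice of n active constraints out of m, so the number of vertices is at most C(m, n) = m! / (n!(m-n)!).
m = 3, n = 2
Numerator: 3 * 2
Denominator: 2! = 2
C(3, 2) = 3


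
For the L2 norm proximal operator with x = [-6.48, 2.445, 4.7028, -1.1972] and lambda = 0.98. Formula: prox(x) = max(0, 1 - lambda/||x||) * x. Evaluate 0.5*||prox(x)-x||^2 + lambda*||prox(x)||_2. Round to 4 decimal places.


Step 1: Compute ||x||.
||x|| = 8.4568
Step 2: Compute scaling factor.
scale = max(0, 1 - 0.98/8.4568) = 0.8841
Step 3: prox(x) = [-5.7291, 2.1617, 4.1578, -1.0585]
||prox(x)|| = 7.4768
Step 4: Proximal objective.
0.5*||prox-x||^2 = 0.4802
lambda*||prox|| = 7.3273
Total = 7.8075


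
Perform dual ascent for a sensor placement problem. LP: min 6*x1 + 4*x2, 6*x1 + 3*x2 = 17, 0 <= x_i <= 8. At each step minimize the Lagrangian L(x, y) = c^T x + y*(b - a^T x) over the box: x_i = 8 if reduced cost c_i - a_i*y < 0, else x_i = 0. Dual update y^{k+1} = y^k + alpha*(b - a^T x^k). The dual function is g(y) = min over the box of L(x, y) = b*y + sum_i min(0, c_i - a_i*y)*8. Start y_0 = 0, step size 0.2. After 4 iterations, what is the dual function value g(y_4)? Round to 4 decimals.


Dual ascent for LP: min 6*x1 + 4*x2, 6*x1 + 3*x2 = 17, 0 <= x_i <= 8
Step 1: y^k = 0.0, reduced costs: (6.0, 4.0)
  x^k = (0.0, 0.0), subgradient = b - a^T x = 17.0
  y^{k+1} = 0.0 + 0.2*17.0 = 3.4
Step 2: y^k = 3.4, reduced costs: (-14.4, -6.2)
  x^k = (8.0, 8.0), subgradient = b - a^T x = -55.0
  y^{k+1} = 3.4 + 0.2*-55.0 = -7.6
Step 3: y^k = -7.6, reduced costs: (51.6, 26.8)
  x^k = (0.0, 0.0), subgradient = b - a^T x = 17.0
  y^{k+1} = -7.6 + 0.2*17.0 = -4.2
Step 4: y^k = -4.2, reduced costs: (31.2, 16.6)
  x^k = (0.0, 0.0), subgradient = b - a^T x = 17.0
  y^{k+1} = -4.2 + 0.2*17.0 = -0.8
Dual objective at y_4 = -0.8: reduced costs (10.8, 6.4), box minimizer x = (0.0, 0.0)
g(y_4) = b*y + (c1 - a1*y)*x1 + (c2 - a2*y)*x2 = 17*(-0.8) + 10.8*0.0 + 6.4*0.0 = -13.6 + 0.0 + 0.0 = -13.6


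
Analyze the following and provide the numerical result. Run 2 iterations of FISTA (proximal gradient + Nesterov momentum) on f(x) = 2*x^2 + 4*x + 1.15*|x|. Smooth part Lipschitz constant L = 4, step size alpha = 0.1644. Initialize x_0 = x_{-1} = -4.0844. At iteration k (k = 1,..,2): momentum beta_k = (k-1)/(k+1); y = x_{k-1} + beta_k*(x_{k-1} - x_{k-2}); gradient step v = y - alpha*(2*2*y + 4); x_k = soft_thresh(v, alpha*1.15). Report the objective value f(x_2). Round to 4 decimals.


FISTA on f(x) = 2*x^2 + 4*x + 1.15*|x|
L = 4, alpha = 0.1644
Iteration 1: beta = 0.0, y = -4.0844 + 0.0*(-4.0844 + 4.0844) = -4.0844
  grad(y) = -12.3376, v = y - alpha*grad = -2.0561
  prox(v) = soft_thresh(-2.0561, 0.1891) = -1.867
Iteration 2: beta = 0.3333, y = -1.867 + 0.3333*(-1.867 + 4.0844) = -1.1279
  grad(y) = -0.5117, v = y - alpha*grad = -1.0438
  prox(v) = soft_thresh(-1.0438, 0.1891) = -0.8547
f(x_2) = 2*(-0.8547)^2 + 4*(-0.8547) + 1.15*|-0.8547| = -0.9748


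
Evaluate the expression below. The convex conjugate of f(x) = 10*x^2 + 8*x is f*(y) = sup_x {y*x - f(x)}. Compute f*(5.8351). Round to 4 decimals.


f*(y) = sup_x {y*x - a*x^2 - b*x} = sup_x {(y-b)*x - a*x^2}
FOC: (y - b) - 2a*x = 0 => x* = (y - b)/(2a)
x* = (5.8351 - 8)/(2*10) = -0.1082
f*(5.8351) = (y-b)^2/(4a) = (5.8351 - 8)^2/(4*10)
= 4.6868/40 = 0.1172


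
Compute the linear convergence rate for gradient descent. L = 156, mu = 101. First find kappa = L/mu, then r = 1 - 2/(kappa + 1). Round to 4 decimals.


Step 1: Compute the condition number.
kappa = L/mu = 156/101 = 1.5446
Step 2: Compute the convergence rate.
r = 1 - 2/(kappa + 1) = 1 - 2*mu/(L + mu) = (L - mu)/(L + mu) = 55/257 = 0.214


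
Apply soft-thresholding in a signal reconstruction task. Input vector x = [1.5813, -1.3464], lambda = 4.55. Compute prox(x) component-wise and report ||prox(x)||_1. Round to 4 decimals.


Soft-thresholding with lambda = 4.55:
prox(1.5813) = sign(1.5813)*max(|1.5813| - 4.55, 0) = 0.0
prox(-1.3464) = sign(-1.3464)*max(|-1.3464| - 4.55, 0) = 0.0
prox(x) = [0.0, 0.0]
||prox(x)||_1 = 0.0 + 0.0 = 0.0


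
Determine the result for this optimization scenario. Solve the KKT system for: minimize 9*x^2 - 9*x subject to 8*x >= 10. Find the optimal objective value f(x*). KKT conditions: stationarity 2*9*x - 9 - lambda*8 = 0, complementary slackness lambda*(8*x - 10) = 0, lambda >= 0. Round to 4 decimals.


Step 1: Try lambda = 0 (constraint inactive).
x_unc = 9/(2*9) = 0.5
Check: 8*0.5 = 4.0 < 10 -- violated!
Step 2: Constraint must be active: 8*x = 10
x* = 10/8 = 1.25
lambda = (2*9*1.25 - 9)/8 = 1.6875
Step 3: Compute optimal value.
f(x*) = 9*1.25^2 - 9*1.25 = 2.8125


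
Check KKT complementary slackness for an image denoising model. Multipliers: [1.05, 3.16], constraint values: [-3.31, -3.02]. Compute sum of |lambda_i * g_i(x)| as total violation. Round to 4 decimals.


KKT complementary slackness check:
lambda_1 * g_1 = 1.05 * -3.31 = -3.4755
lambda_2 * g_2 = 3.16 * -3.02 = -9.5432
Total violation = 3.4755 + 9.5432 = 13.0187


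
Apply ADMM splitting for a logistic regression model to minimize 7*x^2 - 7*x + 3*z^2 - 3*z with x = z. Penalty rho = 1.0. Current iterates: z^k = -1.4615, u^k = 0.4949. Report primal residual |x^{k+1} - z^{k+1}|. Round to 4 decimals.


ADMM iteration with rho = 1.0, z^k = -1.4615, u^k = 0.4949
Step 1: x-update.
Minimize 7*x^2 - 7*x + (1.0/2)*(x + 1.4615 + 0.4949)^2
FOC: (2*7 + 1.0)*x = 7 + 1.0*(-1.4615 - 0.4949)
x^{k+1} = 0.3362
Step 2: z-update.
Minimize 3*z^2 - 3*z + (1.0/2)*(0.3362 - z + 0.4949)^2
FOC: (2*3 + 1.0)*z = 3 + 1.0*(0.3362 + 0.4949)
z^{k+1} = 0.5473
Step 3: u-update.
u^{k+1} = 0.4949 + 0.3362 - 0.5473 = 0.2838
Step 4: Primal residual = |0.3362 - 0.5473| = 0.2111


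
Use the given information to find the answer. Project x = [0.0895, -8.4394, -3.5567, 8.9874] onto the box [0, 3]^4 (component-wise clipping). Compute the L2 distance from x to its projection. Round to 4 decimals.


Project each component onto [0, 3].
clip(0.0895) = 0.0895, clip(-8.4394) = 0.0, clip(-3.5567) = 0.0, clip(8.9874) = 3.0
Projection = [0.0895, 0.0, 0.0, 3.0]
Squared diffs: [0.0, 71.2235, 12.6501, 35.849]
Distance = sqrt(119.7226) = 10.9418


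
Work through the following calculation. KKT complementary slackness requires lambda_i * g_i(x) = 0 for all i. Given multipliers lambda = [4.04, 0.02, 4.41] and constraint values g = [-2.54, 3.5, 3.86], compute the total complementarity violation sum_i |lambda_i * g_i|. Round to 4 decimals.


KKT complementary slackness check:
lambda_1 * g_1 = 4.04 * -2.54 = -10.2616
lambda_2 * g_2 = 0.02 * 3.5 = 0.07
lambda_3 * g_3 = 4.41 * 3.86 = 17.0226
Total violation = 10.2616 + 0.07 + 17.0226 = 27.3542


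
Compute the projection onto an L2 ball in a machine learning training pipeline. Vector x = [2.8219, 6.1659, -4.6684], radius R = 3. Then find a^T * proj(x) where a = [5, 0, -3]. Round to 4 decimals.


Step 1: Compute ||x|| (intermediates to 6 decimals).
||x|| = sqrt(2.8219^2 + 6.1659^2 + (-4.6684)^2) = 8.232582
Step 2: Project.
Since ||x|| > R, scale = R/||x|| = 3/8.232582 = 0.364406, proj(x) = scale * x
proj(x) = [1.028317, 2.246891, -1.701193]
Step 3: Dot product.
a^T * proj(x) = 5*1.028317 + 0*2.246891 - 3*(-1.701193) = 10.2452


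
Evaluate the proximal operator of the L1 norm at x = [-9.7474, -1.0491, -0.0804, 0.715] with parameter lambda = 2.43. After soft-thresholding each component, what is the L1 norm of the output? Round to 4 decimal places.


Soft-thresholding with lambda = 2.43:
prox(-9.7474) = sign(-9.7474)*max(|-9.7474| - 2.43, 0) = -7.3174
prox(-1.0491) = sign(-1.0491)*max(|-1.0491| - 2.43, 0) = 0.0
prox(-0.0804) = sign(-0.0804)*max(|-0.0804| - 2.43, 0) = 0.0
prox(0.715) = sign(0.715)*max(|0.715| - 2.43, 0) = 0.0
prox(x) = [-7.3174, 0.0, 0.0, 0.0]
||prox(x)||_1 = 7.3174 + 0.0 + 0.0 + 0.0 = 7.3174


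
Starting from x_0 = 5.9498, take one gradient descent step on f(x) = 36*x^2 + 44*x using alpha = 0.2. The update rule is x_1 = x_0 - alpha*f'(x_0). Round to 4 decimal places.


We compute the gradient at x_0 and apply the update.
f'(x) = 72*x + 44
f'(5.9498) = 72*5.9498 + 44 = 472.3856
x_1 = 5.9498 - 0.2*472.3856 = -88.5273


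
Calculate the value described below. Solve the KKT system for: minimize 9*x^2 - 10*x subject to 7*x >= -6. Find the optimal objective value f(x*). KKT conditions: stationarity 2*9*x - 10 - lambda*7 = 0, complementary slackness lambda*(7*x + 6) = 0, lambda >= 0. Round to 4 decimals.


Step 1: Try lambda = 0 (constraint inactive).
Stationarity: 2*9*x - 10 = 0
x* = 10/(2*9) = 5/9 = 0.5556 (rounded; the exact value 5/9 is used below)
Check constraint: 7*0.5556 = 3.8892 >= -6 -- satisfied.
Step 2: Compute optimal value.
f(x*) = 9*(5/9)^2 - 10*(5/9) = -2.7778


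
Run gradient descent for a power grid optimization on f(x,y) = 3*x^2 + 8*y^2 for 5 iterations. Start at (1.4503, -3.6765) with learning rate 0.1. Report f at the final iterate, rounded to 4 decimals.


Gradient descent on f(x,y) = 3*x^2 + 8*y^2.
Starting point: (1.4503, -3.6765), alpha = 0.1
Step 1: grad_x = 2*3*1.4503 = 8.7018, grad_y = 2*8*-3.6765 = -58.824
  x_1 = 1.4503 - 0.1*8.7018 = 0.5801
  y_1 = -3.6765 - 0.1*-58.824 = 2.2059
Step 2: grad_x = 2*3*0.5801 = 3.4807, grad_y = 2*8*2.2059 = 35.2944
  x_2 = 0.5801 - 0.1*3.4807 = 0.232
  y_2 = 2.2059 - 0.1*35.2944 = -1.3235
Step 3: grad_x = 2*3*0.232 = 1.3923, grad_y = 2*8*-1.3235 = -21.1766
  x_3 = 0.232 - 0.1*1.3923 = 0.0928
  y_3 = -1.3235 - 0.1*-21.1766 = 0.7941
Step 4: grad_x = 2*3*0.0928 = 0.5569, grad_y = 2*8*0.7941 = 12.706
  x_4 = 0.0928 - 0.1*0.5569 = 0.0371
  y_4 = 0.7941 - 0.1*12.706 = -0.4765
Step 5: grad_x = 2*3*0.0371 = 0.2228, grad_y = 2*8*-0.4765 = -7.6236
  x_5 = 0.0371 - 0.1*0.2228 = 0.0149
  y_5 = -0.4765 - 0.1*-7.6236 = 0.2859
f(0.0149, 0.2859) = 3*0.0149^2 + 8*0.2859^2 = 0.6545


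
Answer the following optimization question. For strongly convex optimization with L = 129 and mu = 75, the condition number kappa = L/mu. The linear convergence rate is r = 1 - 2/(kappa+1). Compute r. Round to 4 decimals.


Step 1: Compute the condition number.
kappa = L/mu = 129/75 = 1.72
Step 2: Compute the convergence rate.
r = 1 - 2/(kappa + 1) = 1 - 2*mu/(L + mu) = (L - mu)/(L + mu) = 54/204 = 0.2647


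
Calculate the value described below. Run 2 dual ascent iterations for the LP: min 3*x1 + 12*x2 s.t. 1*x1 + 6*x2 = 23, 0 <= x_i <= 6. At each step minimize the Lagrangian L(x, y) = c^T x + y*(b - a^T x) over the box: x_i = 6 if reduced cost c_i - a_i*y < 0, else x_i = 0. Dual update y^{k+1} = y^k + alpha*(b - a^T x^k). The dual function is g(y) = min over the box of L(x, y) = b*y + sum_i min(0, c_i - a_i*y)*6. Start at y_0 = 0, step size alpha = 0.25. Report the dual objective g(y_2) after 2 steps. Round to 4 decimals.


Dual ascent for LP: min 3*x1 + 12*x2, 1*x1 + 6*x2 = 23, 0 <= x_i <= 6
Step 1: y^k = 0.0, reduced costs: (3.0, 12.0)
  x^k = (0.0, 0.0), subgradient = b - a^T x = 23.0
  y^{k+1} = 0.0 + 0.25*23.0 = 5.75
Step 2: y^k = 5.75, reduced costs: (-2.75, -22.5)
  x^k = (6.0, 6.0), subgradient = b - a^T x = -19.0
  y^{k+1} = 5.75 + 0.25*-19.0 = 1.0
Dual objective at y_2 = 1.0: reduced costs (2.0, 6.0), box minimizer x = (0.0, 0.0)
g(y_2) = b*y + (c1 - a1*y)*x1 + (c2 - a2*y)*x2 = 23*1.0 + 2.0*0.0 + 6.0*0.0 = 23.0 + 0.0 + 0.0 = 23.0


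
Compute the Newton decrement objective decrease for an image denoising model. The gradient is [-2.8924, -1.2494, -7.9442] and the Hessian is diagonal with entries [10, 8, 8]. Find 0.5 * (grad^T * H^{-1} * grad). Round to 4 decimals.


Step 1: H is diagonal, so H^(-1) * g = [-0.2892, -0.1562, -0.993].
Step 2: g^T H^(-1) g = sum_i g_i^2 / H_ii
  = (-2.8924)^2/10 + (-1.2494)^2/8 + (-7.9442)^2/8
  = 0.8366 + 0.1951 + 7.8888 = 8.9205
Step 3: Objective decrease = 0.5 * g^T H^(-1) g = 4.4603


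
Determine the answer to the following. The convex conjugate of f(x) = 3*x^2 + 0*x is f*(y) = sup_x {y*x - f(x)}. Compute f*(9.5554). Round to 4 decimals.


f*(y) = sup_x {y*x - a*x^2 - b*x} = sup_x {(y-b)*x - a*x^2}
FOC: (y - b) - 2a*x = 0 => x* = (y - b)/(2a)
x* = (9.5554 - 0)/(2*3) = 1.5926
f*(9.5554) = (y-b)^2/(4a) = (9.5554 - 0)^2/(4*3)
= 91.3057/12 = 7.6088


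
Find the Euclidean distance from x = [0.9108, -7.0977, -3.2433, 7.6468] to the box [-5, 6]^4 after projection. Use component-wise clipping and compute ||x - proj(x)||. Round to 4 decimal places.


Project each component onto [-5, 6].
clip(0.9108) = 0.9108, clip(-7.0977) = -5.0, clip(-3.2433) = -3.2433, clip(7.6468) = 6.0
Projection = [0.9108, -5.0, -3.2433, 6.0]
Squared diffs: [0.0, 4.4003, 0.0, 2.712]
Distance = sqrt(7.1123) = 2.6669


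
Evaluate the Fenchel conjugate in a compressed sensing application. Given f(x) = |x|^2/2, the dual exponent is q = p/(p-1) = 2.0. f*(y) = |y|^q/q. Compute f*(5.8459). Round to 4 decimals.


The conjugate exponent q satisfies 1/p + 1/q = 1.
p = 2, so q = 2/(2 - 1) = 2.0
|y|^q = 5.8459^2.0 = 34.1745
f*(5.8459) = 34.1745 / 2.0 = 17.0873


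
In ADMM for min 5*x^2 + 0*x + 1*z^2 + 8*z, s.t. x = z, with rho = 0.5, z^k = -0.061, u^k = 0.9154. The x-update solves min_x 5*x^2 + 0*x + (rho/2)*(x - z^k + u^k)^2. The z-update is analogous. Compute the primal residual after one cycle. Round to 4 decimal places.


ADMM iteration with rho = 0.5, z^k = -0.061, u^k = 0.9154
Step 1: x-update.
Minimize 5*x^2 + 0*x + (0.5/2)*(x + 0.061 + 0.9154)^2
FOC: (2*5 + 0.5)*x = 0 + 0.5*(-0.061 - 0.9154)
x^{k+1} = -0.0465
Step 2: z-update.
Minimize 1*z^2 + 8*z + (0.5/2)*(-0.0465 - z + 0.9154)^2
FOC: (2*1 + 0.5)*z = -8 + 0.5*(-0.0465 + 0.9154)
z^{k+1} = -3.0262
Step 3: u-update.
u^{k+1} = 0.9154 - 0.0465 + 3.0262 = 3.8951
Step 4: Primal residual = |-0.0465 + 3.0262| = 2.9797


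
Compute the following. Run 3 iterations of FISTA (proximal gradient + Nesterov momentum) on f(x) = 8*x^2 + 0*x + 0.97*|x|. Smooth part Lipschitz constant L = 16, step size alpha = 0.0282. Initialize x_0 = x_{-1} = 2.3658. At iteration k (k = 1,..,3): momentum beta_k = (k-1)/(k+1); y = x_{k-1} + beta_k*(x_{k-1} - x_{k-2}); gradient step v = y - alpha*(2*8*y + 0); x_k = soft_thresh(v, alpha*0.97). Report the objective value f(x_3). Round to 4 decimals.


FISTA on f(x) = 8*x^2 + 0*x + 0.97*|x|
L = 16, alpha = 0.0282
Iteration 1: beta = 0.0, y = 2.3658 + 0.0*(2.3658 - 2.3658) = 2.3658
  grad(y) = 37.8528, v = y - alpha*grad = 1.2984
  prox(v) = soft_thresh(1.2984, 0.0274) = 1.271
Iteration 2: beta = 0.3333, y = 1.271 + 0.3333*(1.271 - 2.3658) = 0.9061
  grad(y) = 14.497, v = y - alpha*grad = 0.4972
  prox(v) = soft_thresh(0.4972, 0.0274) = 0.4699
Iteration 3: beta = 0.5, y = 0.4699 + 0.5*(0.4699 - 1.271) = 0.0693
  grad(y) = 1.1095, v = y - alpha*grad = 0.0381
  prox(v) = soft_thresh(0.0381, 0.0274) = 0.0107
f(x_3) = 8*0.0107^2 + 0*0.0107 + 0.97*|0.0107| = 0.0113


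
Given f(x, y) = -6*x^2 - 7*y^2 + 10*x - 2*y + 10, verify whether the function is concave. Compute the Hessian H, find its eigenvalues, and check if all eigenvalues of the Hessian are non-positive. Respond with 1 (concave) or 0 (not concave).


The Hessian of f(x,y) = -6*x^2 - 7*y^2 + 10*x - 2*y + 10 is:
H = [[-12, 0], [0, -14]]
Trace = -12 - 14 = -26
Determinant = -12*-14 - (0)^2 = 168
Discriminant = (-26)^2 - 4*168 = 4.0
Eigenvalues: lambda_1 = -14.0, lambda_2 = -12.0
The function is concave.

1


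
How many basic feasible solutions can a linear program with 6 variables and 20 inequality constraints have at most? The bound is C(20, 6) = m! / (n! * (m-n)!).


Each vertex corresponds to some choice of n active constraints out of m, so the number of vertices is at most C(m, n) = m! / (n!(m-n)!).
m = 20, n = 6
Numerator: 20 * 19 * 18 * 17 * 16 * 15
Denominator: 6! = 720
C(20, 6) = 38760


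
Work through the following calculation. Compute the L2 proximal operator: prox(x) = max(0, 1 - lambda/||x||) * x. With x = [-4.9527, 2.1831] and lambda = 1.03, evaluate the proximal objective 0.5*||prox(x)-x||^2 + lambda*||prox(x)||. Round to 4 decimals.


Step 1: Compute ||x||.
||x|| = 5.4125
Step 2: Compute scaling factor.
scale = max(0, 1 - 1.03/5.4125) = 0.8097
Step 3: prox(x) = [-4.0102, 1.7677]
||prox(x)|| = 4.3825
Step 4: Proximal objective.
0.5*||prox-x||^2 = 0.5305
lambda*||prox|| = 4.514
Total = 5.0444


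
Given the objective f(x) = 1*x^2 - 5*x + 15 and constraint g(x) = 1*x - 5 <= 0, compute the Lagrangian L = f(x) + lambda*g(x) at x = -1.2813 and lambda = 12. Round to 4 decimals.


Step 1: Evaluate f(x).
f(-1.2813) = 1*(-1.2813)^2 - 5*(-1.2813) + 15 = 23.0482
Step 2: Evaluate g(x).
g(-1.2813) = 1*-1.2813 - 5 = -6.2813
Step 3: Compute Lagrangian.
L = 23.0482 + 12*-6.2813 = -52.3274


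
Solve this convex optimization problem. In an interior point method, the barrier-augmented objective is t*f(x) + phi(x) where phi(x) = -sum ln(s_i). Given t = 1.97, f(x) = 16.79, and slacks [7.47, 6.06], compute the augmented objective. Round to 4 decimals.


Step 1: Compute log-barrier.
ln values: [2.0109, 1.8017]
phi = -(2.0109 + 1.8017) = -3.8126
Step 2: Compute augmented objective.
t*f(x) = 1.97*16.79 = 33.0763
Total = 33.0763 - 3.8126 = 29.2637


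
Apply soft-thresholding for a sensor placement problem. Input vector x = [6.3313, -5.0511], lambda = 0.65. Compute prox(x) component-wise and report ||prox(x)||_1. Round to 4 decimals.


Soft-thresholding with lambda = 0.65:
prox(6.3313) = sign(6.3313)*max(|6.3313| - 0.65, 0) = 5.6813
prox(-5.0511) = sign(-5.0511)*max(|-5.0511| - 0.65, 0) = -4.4011
prox(x) = [5.6813, -4.4011]
||prox(x)||_1 = 5.6813 + 4.4011 = 10.0824


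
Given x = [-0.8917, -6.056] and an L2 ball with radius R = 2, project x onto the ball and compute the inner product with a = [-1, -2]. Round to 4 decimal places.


Step 1: Compute ||x|| (intermediates to 6 decimals).
||x|| = sqrt((-0.8917)^2 + (-6.056)^2) = 6.121296
Step 2: Project.
Since ||x|| > R, scale = R/||x|| = 2/6.121296 = 0.326728, proj(x) = scale * x
proj(x) = [-0.291343, -1.978665]
Step 3: Dot product.
a^T * proj(x) = -1*(-0.291343) - 2*(-1.978665) = 4.2487


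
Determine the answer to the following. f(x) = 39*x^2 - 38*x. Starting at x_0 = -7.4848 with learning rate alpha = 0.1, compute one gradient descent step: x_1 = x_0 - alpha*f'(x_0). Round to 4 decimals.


We compute the gradient at x_0 and apply the update.
f'(x) = 78*x - 38
f'(-7.4848) = 78*-7.4848 - 38 = -621.8144
x_1 = -7.4848 - 0.1*-621.8144 = 54.6966


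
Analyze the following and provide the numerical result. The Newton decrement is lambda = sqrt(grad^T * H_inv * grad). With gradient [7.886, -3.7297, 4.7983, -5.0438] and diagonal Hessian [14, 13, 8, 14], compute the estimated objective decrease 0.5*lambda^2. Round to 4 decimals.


Step 1: H is diagonal, so H^(-1) * g = [0.5633, -0.2869, 0.5998, -0.3603].
Step 2: g^T H^(-1) g = sum_i g_i^2 / H_ii
  = (7.886)^2/14 + (-3.7297)^2/13 + (4.7983)^2/8 + (-5.0438)^2/14
  = 4.4421 + 1.0701 + 2.878 + 1.8171 = 10.2072
Step 3: Objective decrease = 0.5 * g^T H^(-1) g = 5.1036


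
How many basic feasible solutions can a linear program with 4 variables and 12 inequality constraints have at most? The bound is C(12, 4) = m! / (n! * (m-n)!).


Each vertex corresponds to some choice of n active constraints out of m, so the number of vertices is at most C(m, n) = m! / (n!(m-n)!).
m = 12, n = 4
Numerator: 12 * 11 * 10 * 9
Denominator: 4! = 24
C(12, 4) = 495


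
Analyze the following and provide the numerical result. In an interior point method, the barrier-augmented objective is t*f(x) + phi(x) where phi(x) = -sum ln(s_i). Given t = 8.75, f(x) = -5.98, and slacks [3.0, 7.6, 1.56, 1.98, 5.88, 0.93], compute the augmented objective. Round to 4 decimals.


Step 1: Compute log-barrier.
ln values: [1.0986, 2.0281, 0.4447, 0.6831, 1.7716, -0.0726]
phi = -(1.0986 + 2.0281 + 0.4447 + 0.6831 + 1.7716 - 0.0726) = -5.9535
Step 2: Compute augmented objective.
t*f(x) = 8.75*-5.98 = -52.325
Total = -52.325 - 5.9535 = -58.2785


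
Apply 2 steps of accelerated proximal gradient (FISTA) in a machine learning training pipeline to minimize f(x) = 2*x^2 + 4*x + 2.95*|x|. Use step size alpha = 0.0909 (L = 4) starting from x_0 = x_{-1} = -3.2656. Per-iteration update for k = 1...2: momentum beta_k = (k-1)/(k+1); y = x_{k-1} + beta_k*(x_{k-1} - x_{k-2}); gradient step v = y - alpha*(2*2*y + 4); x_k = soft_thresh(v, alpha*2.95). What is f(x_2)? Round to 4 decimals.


FISTA on f(x) = 2*x^2 + 4*x + 2.95*|x|
L = 4, alpha = 0.0909
Iteration 1: beta = 0.0, y = -3.2656 + 0.0*(-3.2656 + 3.2656) = -3.2656
  grad(y) = -9.0624, v = y - alpha*grad = -2.4418
  prox(v) = soft_thresh(-2.4418, 0.2682) = -2.1737
Iteration 2: beta = 0.3333, y = -2.1737 + 0.3333*(-2.1737 + 3.2656) = -1.8097
  grad(y) = -3.2388, v = y - alpha*grad = -1.5153
  prox(v) = soft_thresh(-1.5153, 0.2682) = -1.2471
f(x_2) = 2*(-1.2471)^2 + 4*(-1.2471) + 2.95*|-1.2471| = 1.8012


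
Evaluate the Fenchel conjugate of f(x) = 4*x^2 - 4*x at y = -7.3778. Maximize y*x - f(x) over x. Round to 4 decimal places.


f*(y) = sup_x {y*x - a*x^2 - b*x} = sup_x {(y-b)*x - a*x^2}
FOC: (y - b) - 2a*x = 0 => x* = (y - b)/(2a)
x* = (-7.3778 + 4)/(2*4) = -0.4222
f*(-7.3778) = (y-b)^2/(4a) = (-7.3778 + 4)^2/(4*4)
= 11.4095/16 = 0.7131


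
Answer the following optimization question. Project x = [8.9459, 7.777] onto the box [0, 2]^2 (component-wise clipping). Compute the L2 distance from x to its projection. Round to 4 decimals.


Project each component onto [0, 2].
clip(8.9459) = 2.0, clip(7.777) = 2.0
Projection = [2.0, 2.0]
Squared diffs: [48.2455, 33.3737]
Distance = sqrt(81.6192) = 9.0343


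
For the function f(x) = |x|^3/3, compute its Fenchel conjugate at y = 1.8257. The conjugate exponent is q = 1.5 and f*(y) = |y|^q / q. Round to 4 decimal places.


The conjugate exponent q satisfies 1/p + 1/q = 1.
p = 3, so q = 3/(3 - 1) = 1.5
|y|^q = 1.8257^1.5 = 2.4669
f*(1.8257) = 2.4669 / 1.5 = 1.6446


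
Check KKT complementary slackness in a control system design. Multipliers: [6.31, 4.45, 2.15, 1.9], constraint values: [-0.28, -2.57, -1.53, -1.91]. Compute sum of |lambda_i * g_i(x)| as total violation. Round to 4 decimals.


KKT complementary slackness check:
lambda_1 * g_1 = 6.31 * -0.28 = -1.7668
lambda_2 * g_2 = 4.45 * -2.57 = -11.4365
lambda_3 * g_3 = 2.15 * -1.53 = -3.2895
lambda_4 * g_4 = 1.9 * -1.91 = -3.629
Total violation = 1.7668 + 11.4365 + 3.2895 + 3.629 = 20.1218


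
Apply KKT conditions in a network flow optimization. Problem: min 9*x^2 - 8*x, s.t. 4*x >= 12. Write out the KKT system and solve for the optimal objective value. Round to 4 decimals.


Step 1: Try lambda = 0 (constraint inactive).
x_unc = 8/(2*9) = 0.4444
Check: 4*0.4444 = 1.7776 < 12 -- violated!
Step 2: Constraint must be active: 4*x = 12
x* = 12/4 = 3.0
lambda = (2*9*3.0 - 8)/4 = 11.5
Step 3: Compute optimal value.
f(x*) = 9*3.0^2 - 8*3.0 = 57.0


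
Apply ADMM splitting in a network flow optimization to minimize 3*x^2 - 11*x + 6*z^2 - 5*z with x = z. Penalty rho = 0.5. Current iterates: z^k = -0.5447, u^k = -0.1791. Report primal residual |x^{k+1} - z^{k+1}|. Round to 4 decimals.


ADMM iteration with rho = 0.5, z^k = -0.5447, u^k = -0.1791
Step 1: x-update.
Minimize 3*x^2 - 11*x + (0.5/2)*(x + 0.5447 - 0.1791)^2
FOC: (2*3 + 0.5)*x = 11 + 0.5*(-0.5447 + 0.1791)
x^{k+1} = 1.6642
Step 2: z-update.
Minimize 6*z^2 - 5*z + (0.5/2)*(1.6642 - z - 0.1791)^2
FOC: (2*6 + 0.5)*z = 5 + 0.5*(1.6642 - 0.1791)
z^{k+1} = 0.4594
Step 3: u-update.
u^{k+1} = -0.1791 + 1.6642 - 0.4594 = 1.0257
Step 4: Primal residual = |1.6642 - 0.4594| = 1.2048


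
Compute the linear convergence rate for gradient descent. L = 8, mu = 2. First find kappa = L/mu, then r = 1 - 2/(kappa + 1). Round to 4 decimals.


Step 1: Compute the condition number.
kappa = L/mu = 8/2 = 4.0
Step 2: Compute the convergence rate.
r = 1 - 2/(kappa + 1) = 1 - 2*mu/(L + mu) = (L - mu)/(L + mu) = 6/10 = 0.6


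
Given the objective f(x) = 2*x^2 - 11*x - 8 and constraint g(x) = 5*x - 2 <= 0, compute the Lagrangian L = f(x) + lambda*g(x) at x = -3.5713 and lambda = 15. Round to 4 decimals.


Step 1: Evaluate f(x).
f(-3.5713) = 2*(-3.5713)^2 - 11*(-3.5713) - 8 = 56.7927
Step 2: Evaluate g(x).
g(-3.5713) = 5*-3.5713 - 2 = -19.8565
Step 3: Compute Lagrangian.
L = 56.7927 + 15*-19.8565 = -241.0548


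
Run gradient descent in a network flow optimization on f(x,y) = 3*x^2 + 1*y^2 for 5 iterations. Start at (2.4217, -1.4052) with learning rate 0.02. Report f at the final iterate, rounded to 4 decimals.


Gradient descent on f(x,y) = 3*x^2 + 1*y^2.
Starting point: (2.4217, -1.4052), alpha = 0.02
Step 1: grad_x = 2*3*2.4217 = 14.5302, grad_y = 2*1*-1.4052 = -2.8104
  x_1 = 2.4217 - 0.02*14.5302 = 2.1311
  y_1 = -1.4052 - 0.02*-2.8104 = -1.349
Step 2: grad_x = 2*3*2.1311 = 12.7866, grad_y = 2*1*-1.349 = -2.698
  x_2 = 2.1311 - 0.02*12.7866 = 1.8754
  y_2 = -1.349 - 0.02*-2.698 = -1.295
Step 3: grad_x = 2*3*1.8754 = 11.2522, grad_y = 2*1*-1.295 = -2.5901
  x_3 = 1.8754 - 0.02*11.2522 = 1.6503
  y_3 = -1.295 - 0.02*-2.5901 = -1.2432
Step 4: grad_x = 2*3*1.6503 = 9.9019, grad_y = 2*1*-1.2432 = -2.4865
  x_4 = 1.6503 - 0.02*9.9019 = 1.4523
  y_4 = -1.2432 - 0.02*-2.4865 = -1.1935
Step 5: grad_x = 2*3*1.4523 = 8.7137, grad_y = 2*1*-1.1935 = -2.387
  x_5 = 1.4523 - 0.02*8.7137 = 1.278
  y_5 = -1.1935 - 0.02*-2.387 = -1.1458
f(1.278, -1.1458) = 3*1.278^2 + 1*(-1.1458)^2 = 6.2127


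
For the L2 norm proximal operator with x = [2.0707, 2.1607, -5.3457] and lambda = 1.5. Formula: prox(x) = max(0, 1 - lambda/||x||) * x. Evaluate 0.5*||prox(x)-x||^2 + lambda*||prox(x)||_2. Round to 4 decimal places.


Step 1: Compute ||x||.
||x|| = 6.1264
Step 2: Compute scaling factor.
scale = max(0, 1 - 1.5/6.1264) = 0.7552
Step 3: prox(x) = [1.5637, 1.6317, -4.0369]
||prox(x)|| = 4.6264
Step 4: Proximal objective.
0.5*||prox-x||^2 = 1.125
lambda*||prox|| = 6.9396
Total = 8.0646


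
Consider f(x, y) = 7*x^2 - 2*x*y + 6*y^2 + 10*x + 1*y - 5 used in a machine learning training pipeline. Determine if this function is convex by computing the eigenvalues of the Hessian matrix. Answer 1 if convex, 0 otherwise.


The Hessian of f(x,y) = 7*x^2 - 2*x*y + 6*y^2 + 10*x + 1*y - 5 is:
H = [[14, -2], [-2, 12]]
Trace = 14 + 12 = 26
Determinant = 14*12 - (-2)^2 = 164
Discriminant = (26)^2 - 4*164 = 20.0
Eigenvalues: lambda_1 = 10.7639, lambda_2 = 15.2361
The function is convex.

1


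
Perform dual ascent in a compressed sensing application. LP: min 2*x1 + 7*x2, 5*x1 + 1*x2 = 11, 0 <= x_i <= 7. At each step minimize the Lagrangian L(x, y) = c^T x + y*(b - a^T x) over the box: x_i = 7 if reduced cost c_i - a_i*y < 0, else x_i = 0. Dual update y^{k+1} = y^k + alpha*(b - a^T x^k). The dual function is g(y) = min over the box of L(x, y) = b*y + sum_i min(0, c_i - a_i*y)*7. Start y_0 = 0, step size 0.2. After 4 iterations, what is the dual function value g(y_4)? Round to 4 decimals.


Dual ascent for LP: min 2*x1 + 7*x2, 5*x1 + 1*x2 = 11, 0 <= x_i <= 7
Step 1: y^k = 0.0, reduced costs: (2.0, 7.0)
  x^k = (0.0, 0.0), subgradient = b - a^T x = 11.0
  y^{k+1} = 0.0 + 0.2*11.0 = 2.2
Step 2: y^k = 2.2, reduced costs: (-9.0, 4.8)
  x^k = (7.0, 0.0), subgradient = b - a^T x = -24.0
  y^{k+1} = 2.2 + 0.2*-24.0 = -2.6
Step 3: y^k = -2.6, reduced costs: (15.0, 9.6)
  x^k = (0.0, 0.0), subgradient = b - a^T x = 11.0
  y^{k+1} = -2.6 + 0.2*11.0 = -0.4
Step 4: y^k = -0.4, reduced costs: (4.0, 7.4)
  x^k = (0.0, 0.0), subgradient = b - a^T x = 11.0
  y^{k+1} = -0.4 + 0.2*11.0 = 1.8
Dual objective at y_4 = 1.8: reduced costs (-7.0, 5.2), box minimizer x = (7.0, 0.0)
g(y_4) = b*y + (c1 - a1*y)*x1 + (c2 - a2*y)*x2 = 11*1.8 + (-7.0)*7.0 + 5.2*0.0 = 19.8 - 49.0 + 0.0 = -29.2


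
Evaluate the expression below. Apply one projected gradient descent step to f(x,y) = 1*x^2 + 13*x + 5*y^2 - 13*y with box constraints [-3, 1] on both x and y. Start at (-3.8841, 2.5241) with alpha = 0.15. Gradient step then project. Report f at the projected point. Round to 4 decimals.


Step 1: Compute gradient at (-3.8841, 2.5241).
grad_x = 2*1*-3.8841 + 13 = 5.2318
grad_y = 2*5*2.5241 - 13 = 12.241
Step 2: Gradient step.
x_raw = -3.8841 - 0.15*5.2318 = -4.6689
y_raw = 2.5241 - 0.15*12.241 = 0.688
Step 3: Project onto [-3, 1].
x_proj = clip(-4.6689) = -3.0
y_proj = clip(0.688) = 0.688
Step 4: Evaluate f.
f(-3.0, 0.688) = -36.577


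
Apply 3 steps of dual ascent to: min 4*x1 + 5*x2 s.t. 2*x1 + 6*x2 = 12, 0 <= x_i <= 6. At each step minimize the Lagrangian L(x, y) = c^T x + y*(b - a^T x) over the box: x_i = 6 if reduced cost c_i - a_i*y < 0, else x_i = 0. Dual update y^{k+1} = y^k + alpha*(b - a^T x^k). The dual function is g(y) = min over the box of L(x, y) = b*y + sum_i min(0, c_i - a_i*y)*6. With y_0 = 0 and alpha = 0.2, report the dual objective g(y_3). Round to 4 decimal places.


Dual ascent for LP: min 4*x1 + 5*x2, 2*x1 + 6*x2 = 12, 0 <= x_i <= 6
Step 1: y^k = 0.0, reduced costs: (4.0, 5.0)
  x^k = (0.0, 0.0), subgradient = b - a^T x = 12.0
  y^{k+1} = 0.0 + 0.2*12.0 = 2.4
Step 2: y^k = 2.4, reduced costs: (-0.8, -9.4)
  x^k = (6.0, 6.0), subgradient = b - a^T x = -36.0
  y^{k+1} = 2.4 + 0.2*-36.0 = -4.8
Step 3: y^k = -4.8, reduced costs: (13.6, 33.8)
  x^k = (0.0, 0.0), subgradient = b - a^T x = 12.0
  y^{k+1} = -4.8 + 0.2*12.0 = -2.4
Dual objective at y_3 = -2.4: reduced costs (8.8, 19.4), box minimizer x = (0.0, 0.0)
g(y_3) = b*y + (c1 - a1*y)*x1 + (c2 - a2*y)*x2 = 12*(-2.4) + 8.8*0.0 + 19.4*0.0 = -28.8 + 0.0 + 0.0 = -28.8


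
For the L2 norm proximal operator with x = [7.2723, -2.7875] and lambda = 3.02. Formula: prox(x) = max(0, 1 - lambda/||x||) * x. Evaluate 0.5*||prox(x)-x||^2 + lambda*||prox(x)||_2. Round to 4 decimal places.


Step 1: Compute ||x||.
||x|| = 7.7882
Step 2: Compute scaling factor.
scale = max(0, 1 - 3.02/7.7882) = 0.6122
Step 3: prox(x) = [4.4524, -1.7066]
||prox(x)|| = 4.7682
Step 4: Proximal objective.
0.5*||prox-x||^2 = 4.5602
lambda*||prox|| = 14.4
Total = 18.9603


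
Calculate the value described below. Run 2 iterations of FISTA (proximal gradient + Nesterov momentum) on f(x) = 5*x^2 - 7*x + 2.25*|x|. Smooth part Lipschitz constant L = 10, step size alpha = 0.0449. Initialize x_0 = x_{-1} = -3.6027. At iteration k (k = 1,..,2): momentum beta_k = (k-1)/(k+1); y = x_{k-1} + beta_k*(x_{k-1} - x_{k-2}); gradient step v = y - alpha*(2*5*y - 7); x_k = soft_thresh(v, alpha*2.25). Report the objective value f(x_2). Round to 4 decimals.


FISTA on f(x) = 5*x^2 - 7*x + 2.25*|x|
L = 10, alpha = 0.0449
Iteration 1: beta = 0.0, y = -3.6027 + 0.0*(-3.6027 + 3.6027) = -3.6027
  grad(y) = -43.027, v = y - alpha*grad = -1.6708
  prox(v) = soft_thresh(-1.6708, 0.101) = -1.5698
Iteration 2: beta = 0.3333, y = -1.5698 + 0.3333*(-1.5698 + 3.6027) = -0.8921
  grad(y) = -15.9212, v = y - alpha*grad = -0.1773
  prox(v) = soft_thresh(-0.1773, 0.101) = -0.0762
f(x_2) = 5*(-0.0762)^2 - 7*(-0.0762) + 2.25*|-0.0762| = 0.7342


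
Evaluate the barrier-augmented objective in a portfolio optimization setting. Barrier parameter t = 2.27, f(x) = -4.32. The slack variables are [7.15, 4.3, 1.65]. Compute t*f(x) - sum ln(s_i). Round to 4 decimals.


Step 1: Compute log-barrier.
ln values: [1.9671, 1.4586, 0.5008]
phi = -(1.9671 + 1.4586 + 0.5008) = -3.9265
Step 2: Compute augmented objective.
t*f(x) = 2.27*-4.32 = -9.8064
Total = -9.8064 - 3.9265 = -13.7329


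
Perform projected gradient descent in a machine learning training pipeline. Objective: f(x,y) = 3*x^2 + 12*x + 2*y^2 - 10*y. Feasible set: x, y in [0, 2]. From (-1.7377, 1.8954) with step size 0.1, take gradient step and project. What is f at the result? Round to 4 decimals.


Step 1: Compute gradient at (-1.7377, 1.8954).
grad_x = 2*3*-1.7377 + 12 = 1.5738
grad_y = 2*2*1.8954 - 10 = -2.4184
Step 2: Gradient step.
x_raw = -1.7377 - 0.1*1.5738 = -1.8951
y_raw = 1.8954 - 0.1*-2.4184 = 2.1372
Step 3: Project onto [0, 2].
x_proj = clip(-1.8951) = 0.0
y_proj = clip(2.1372) = 2.0
Step 4: Evaluate f.
f(0.0, 2.0) = -12.0


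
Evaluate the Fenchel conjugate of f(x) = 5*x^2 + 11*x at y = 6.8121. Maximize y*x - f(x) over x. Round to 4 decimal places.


f*(y) = sup_x {y*x - a*x^2 - b*x} = sup_x {(y-b)*x - a*x^2}
FOC: (y - b) - 2a*x = 0 => x* = (y - b)/(2a)
x* = (6.8121 - 11)/(2*5) = -0.4188
f*(6.8121) = (y-b)^2/(4a) = (6.8121 - 11)^2/(4*5)
= 17.5385/20 = 0.8769


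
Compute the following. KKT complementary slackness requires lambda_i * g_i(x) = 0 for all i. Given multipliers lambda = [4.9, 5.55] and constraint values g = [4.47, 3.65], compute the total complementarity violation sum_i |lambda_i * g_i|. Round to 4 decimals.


KKT complementary slackness check:
lambda_1 * g_1 = 4.9 * 4.47 = 21.903
lambda_2 * g_2 = 5.55 * 3.65 = 20.2575
Total violation = 21.903 + 20.2575 = 42.1605


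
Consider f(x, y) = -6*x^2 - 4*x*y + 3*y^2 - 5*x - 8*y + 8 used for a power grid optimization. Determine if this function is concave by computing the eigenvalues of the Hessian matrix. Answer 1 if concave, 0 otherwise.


The Hessian of f(x,y) = -6*x^2 - 4*x*y + 3*y^2 - 5*x - 8*y + 8 is:
H = [[-12, -4], [-4, 6]]
Trace = -12 + 6 = -6
Determinant = -12*6 - (-4)^2 = -88
Discriminant = (-6)^2 - 4*-88 = 388.0
Eigenvalues: lambda_1 = -12.8489, lambda_2 = 6.8489
The function is not concave.

0


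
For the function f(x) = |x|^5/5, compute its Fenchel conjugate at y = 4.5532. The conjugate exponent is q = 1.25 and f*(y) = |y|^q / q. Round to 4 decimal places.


The conjugate exponent q satisfies 1/p + 1/q = 1.
p = 5, so q = 5/(5 - 1) = 1.25
|y|^q = 4.5532^1.25 = 6.6511
f*(4.5532) = 6.6511 / 1.25 = 5.3209


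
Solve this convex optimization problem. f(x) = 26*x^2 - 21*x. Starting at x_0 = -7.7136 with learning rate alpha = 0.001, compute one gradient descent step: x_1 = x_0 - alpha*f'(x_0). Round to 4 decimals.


We compute the gradient at x_0 and apply the update.
f'(x) = 52*x - 21
f'(-7.7136) = 52*-7.7136 - 21 = -422.1072
x_1 = -7.7136 - 0.001*-422.1072 = -7.2915


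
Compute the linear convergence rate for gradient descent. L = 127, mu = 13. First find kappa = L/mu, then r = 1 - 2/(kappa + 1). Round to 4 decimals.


Step 1: Compute the condition number.
kappa = L/mu = 127/13 = 9.7692
Step 2: Compute the convergence rate.
r = 1 - 2/(kappa + 1) = 1 - 2*mu/(L + mu) = (L - mu)/(L + mu) = 114/140 = 0.8143


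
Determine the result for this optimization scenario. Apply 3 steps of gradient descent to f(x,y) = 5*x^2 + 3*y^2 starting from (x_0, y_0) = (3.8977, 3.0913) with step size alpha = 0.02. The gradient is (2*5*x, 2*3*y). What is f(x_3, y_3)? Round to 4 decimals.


Gradient descent on f(x,y) = 5*x^2 + 3*y^2.
Starting point: (3.8977, 3.0913), alpha = 0.02
Step 1: grad_x = 2*5*3.8977 = 38.977, grad_y = 2*3*3.0913 = 18.5478
  x_1 = 3.8977 - 0.02*38.977 = 3.1182
  y_1 = 3.0913 - 0.02*18.5478 = 2.7203
Step 2: grad_x = 2*5*3.1182 = 31.1816, grad_y = 2*3*2.7203 = 16.3221
  x_2 = 3.1182 - 0.02*31.1816 = 2.4945
  y_2 = 2.7203 - 0.02*16.3221 = 2.3939
Step 3: grad_x = 2*5*2.4945 = 24.9453, grad_y = 2*3*2.3939 = 14.3634
  x_3 = 2.4945 - 0.02*24.9453 = 1.9956
  y_3 = 2.3939 - 0.02*14.3634 = 2.1066
f(1.9956, 2.1066) = 5*1.9956^2 + 3*2.1066^2 = 33.2263


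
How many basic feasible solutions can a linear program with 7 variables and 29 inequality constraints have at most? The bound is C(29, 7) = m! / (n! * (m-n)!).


Each vertex corresponds to some choice of n active constraints out of m, so the number of vertices is at most C(m, n) = m! / (n!(m-n)!).
m = 29, n = 7
Numerator: 29 * 28 * 27 * 26 * 25 * 24 * 23
Denominator: 7! = 5040
C(29, 7) = 1560780


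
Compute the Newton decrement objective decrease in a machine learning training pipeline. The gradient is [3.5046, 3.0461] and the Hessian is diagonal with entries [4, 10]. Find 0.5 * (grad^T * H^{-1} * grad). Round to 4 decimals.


Step 1: H is diagonal, so H^(-1) * g = [0.8762, 0.3046].
Step 2: g^T H^(-1) g = sum_i g_i^2 / H_ii
  = (3.5046)^2/4 + (3.0461)^2/10
  = 3.0706 + 0.9279 = 3.9984
Step 3: Objective decrease = 0.5 * g^T H^(-1) g = 1.9992


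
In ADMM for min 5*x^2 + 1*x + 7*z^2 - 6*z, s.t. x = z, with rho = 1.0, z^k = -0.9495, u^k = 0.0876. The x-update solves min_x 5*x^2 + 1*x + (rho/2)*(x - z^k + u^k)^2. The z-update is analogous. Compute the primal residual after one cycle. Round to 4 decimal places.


ADMM iteration with rho = 1.0, z^k = -0.9495, u^k = 0.0876
Step 1: x-update.
Minimize 5*x^2 + 1*x + (1.0/2)*(x + 0.9495 + 0.0876)^2
FOC: (2*5 + 1.0)*x = -1 + 1.0*(-0.9495 - 0.0876)
x^{k+1} = -0.1852
Step 2: z-update.
Minimize 7*z^2 - 6*z + (1.0/2)*(-0.1852 - z + 0.0876)^2
FOC: (2*7 + 1.0)*z = 6 + 1.0*(-0.1852 + 0.0876)
z^{k+1} = 0.3935
Step 3: u-update.
u^{k+1} = 0.0876 - 0.1852 - 0.3935 = -0.4911
Step 4: Primal residual = |-0.1852 - 0.3935| = 0.5787


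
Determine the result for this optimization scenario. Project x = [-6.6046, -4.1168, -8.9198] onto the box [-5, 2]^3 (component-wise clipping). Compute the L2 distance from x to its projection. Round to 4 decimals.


Project each component onto [-5, 2].
clip(-6.6046) = -5.0, clip(-4.1168) = -4.1168, clip(-8.9198) = -5.0
Projection = [-5.0, -4.1168, -5.0]
Squared diffs: [2.5747, 0.0, 15.3648]
Distance = sqrt(17.9395) = 4.2355


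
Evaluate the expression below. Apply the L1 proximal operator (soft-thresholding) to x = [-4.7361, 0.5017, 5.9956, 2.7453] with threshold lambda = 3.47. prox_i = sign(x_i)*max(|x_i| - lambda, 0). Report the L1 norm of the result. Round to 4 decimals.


Soft-thresholding with lambda = 3.47:
prox(-4.7361) = sign(-4.7361)*max(|-4.7361| - 3.47, 0) = -1.2661
prox(0.5017) = sign(0.5017)*max(|0.5017| - 3.47, 0) = 0.0
prox(5.9956) = sign(5.9956)*max(|5.9956| - 3.47, 0) = 2.5256
prox(2.7453) = sign(2.7453)*max(|2.7453| - 3.47, 0) = 0.0
prox(x) = [-1.2661, 0.0, 2.5256, 0.0]
||prox(x)||_1 = 1.2661 + 0.0 + 2.5256 + 0.0 = 3.7917
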